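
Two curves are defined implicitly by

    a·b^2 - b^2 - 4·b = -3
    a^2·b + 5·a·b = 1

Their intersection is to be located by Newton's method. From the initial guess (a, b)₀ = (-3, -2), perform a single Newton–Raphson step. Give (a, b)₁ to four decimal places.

(-5.1250, -0.8750)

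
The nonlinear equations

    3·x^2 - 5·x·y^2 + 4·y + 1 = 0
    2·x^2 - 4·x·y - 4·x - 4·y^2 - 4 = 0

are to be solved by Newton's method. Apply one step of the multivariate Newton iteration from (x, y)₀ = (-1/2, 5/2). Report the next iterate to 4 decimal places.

At (-1/2, 5/2): F = (27.3750, -21.5000).
Jacobian J = [[6·x - 5·y^2, -10·x·y + 4], [4·x - 4·y - 4, -4·x - 8·y]].
At the point, J = [[-34.2500, 16.5000], [-16.0000, -18.0000]] (det J = 880.5000).
Solving J·Δ = −F gives Δ = (0.1567, -1.3338).
Then the next iterate is (x, y)₁ = (-0.3433, 1.1662).

(-0.3433, 1.1662)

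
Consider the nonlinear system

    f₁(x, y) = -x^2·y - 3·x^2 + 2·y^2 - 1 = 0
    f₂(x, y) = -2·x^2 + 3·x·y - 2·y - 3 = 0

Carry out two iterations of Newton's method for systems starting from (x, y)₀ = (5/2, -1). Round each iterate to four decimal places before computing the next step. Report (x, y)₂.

At (5/2, -1): F = (-11.5000, -21.0000).
Jacobian J = [[-2·x·y - 6·x, -x^2 + 4·y], [-4·x + 3·y, 3·x - 2]].
At the point, J = [[-10.0000, -10.2500], [-13.0000, 5.5000]] (det J = -188.2500).
Solving J·Δ = −F gives Δ = (-1.4794, 0.3214).
Then the next iterate is (x, y)₁ = (1.0206, -0.6786).
Round to (1.0206, -0.6786) and repeat: F = (-2.497031, -5.803786), J = [[-4.738442, -3.756024], [-6.1182, 1.0618]].
Δ = (-0.8729, 0.4364), so (x, y)₂ = (0.1477, -0.2422).

(0.1477, -0.2422)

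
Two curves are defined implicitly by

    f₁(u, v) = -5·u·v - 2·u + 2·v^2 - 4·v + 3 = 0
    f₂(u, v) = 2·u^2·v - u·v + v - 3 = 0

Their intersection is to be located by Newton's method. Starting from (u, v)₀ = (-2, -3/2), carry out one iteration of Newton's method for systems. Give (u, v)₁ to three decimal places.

At (-2, -3/2): F = (2.500, -19.500).
Jacobian J = [[-5·v - 2, -5·u + 4·v - 4], [4·u·v - v, 2·u^2 - u + 1]].
At the point, J = [[5.500, 0.000], [13.500, 11.000]] (det J = 60.500).
Solving J·Δ = −F gives Δ = (-0.455, 2.331).
Then the next iterate is (u, v)₁ = (-2.455, 0.831).

(-2.455, 0.831)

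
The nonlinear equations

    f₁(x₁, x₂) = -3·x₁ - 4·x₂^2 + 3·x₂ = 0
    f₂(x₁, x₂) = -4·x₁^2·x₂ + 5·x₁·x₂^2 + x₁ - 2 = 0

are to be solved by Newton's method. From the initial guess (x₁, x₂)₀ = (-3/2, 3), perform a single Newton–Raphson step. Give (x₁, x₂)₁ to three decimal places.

(-1.053, 1.865)

At (-3/2, 3): F = (-22.500, -98.000).
Jacobian J = [[-3, -8·x₂ + 3], [-8·x₁·x₂ + 5·x₂^2 + 1, -4·x₁^2 + 10·x₁·x₂]].
At the point, J = [[-3.000, -21.000], [82.000, -54.000]] (det J = 1884.000).
Solving J·Δ = −F gives Δ = (0.447, -1.135).
Then the next iterate is (x₁, x₂)₁ = (-1.053, 1.865).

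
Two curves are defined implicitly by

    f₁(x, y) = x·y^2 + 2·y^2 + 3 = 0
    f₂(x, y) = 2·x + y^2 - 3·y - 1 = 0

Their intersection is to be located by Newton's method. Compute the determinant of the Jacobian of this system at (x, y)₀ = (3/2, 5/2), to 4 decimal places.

-22.5000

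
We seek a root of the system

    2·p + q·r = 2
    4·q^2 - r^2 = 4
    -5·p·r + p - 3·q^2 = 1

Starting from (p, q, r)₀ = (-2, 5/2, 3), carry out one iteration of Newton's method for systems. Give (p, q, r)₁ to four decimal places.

At (-2, 5/2, 3): F = (1.5000, 12.0000, 8.2500).
Jacobian J = [[2, r, q], [0, 8·q, -2·r], [-5·r + 1, -6·q, -5·p]].
At the point, J = [[2.0000, 3.0000, 2.5000], [0.0000, 20.0000, -6.0000], [-14.0000, -15.0000, 10.0000]] (det J = 1172.0000).
Solving J·Δ = −F gives Δ = (1.0290, -0.7551, -0.5171).
Then the next iterate is (p, q, r)₁ = (-0.9710, 1.7449, 2.4829).

(-0.9710, 1.7449, 2.4829)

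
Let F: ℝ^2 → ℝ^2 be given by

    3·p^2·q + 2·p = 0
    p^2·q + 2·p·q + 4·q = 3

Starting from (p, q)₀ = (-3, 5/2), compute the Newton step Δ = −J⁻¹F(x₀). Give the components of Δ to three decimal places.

(1.258, -0.274)

At (-3, 5/2): F = (61.500, 14.500).
Jacobian J = [[6·p·q + 2, 3·p^2], [2·p·q + 2·q, p^2 + 2·p + 4]].
At the point, J = [[-43.000, 27.000], [-10.000, 7.000]] (det J = -31.000).
Solving J·Δ = −F gives Δ = (1.258, -0.274).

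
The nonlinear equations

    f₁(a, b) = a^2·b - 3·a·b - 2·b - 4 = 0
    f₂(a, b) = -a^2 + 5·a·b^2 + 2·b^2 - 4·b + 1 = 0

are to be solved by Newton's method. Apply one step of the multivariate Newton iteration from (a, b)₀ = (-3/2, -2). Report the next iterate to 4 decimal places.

(0.0978, -3.1944)

At (-3/2, -2): F = (-13.5000, -15.2500).
Jacobian J = [[2·a·b - 3·b, a^2 - 3·a - 2], [-2·a + 5·b^2, 10·a·b + 4·b - 4]].
At the point, J = [[12.0000, 4.7500], [23.0000, 18.0000]] (det J = 106.7500).
Solving J·Δ = −F gives Δ = (1.5978, -1.1944).
Then the next iterate is (a, b)₁ = (0.0978, -3.1944).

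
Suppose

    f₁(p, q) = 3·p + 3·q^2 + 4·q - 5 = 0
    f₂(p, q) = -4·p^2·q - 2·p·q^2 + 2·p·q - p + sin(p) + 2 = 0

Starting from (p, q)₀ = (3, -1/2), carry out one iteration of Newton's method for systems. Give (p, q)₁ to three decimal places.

At (3, -1/2): F = (2.750, 12.64112).
Jacobian J = [[3, 6·q + 4], [-8·p·q - 2·q^2 + 2·q + cos(p) - 1, -4·p^2 - 4·p·q + 2·p]].
At the point, J = [[3.000, 1.000], [8.51001, -24.000]] (det J = -80.51001).
Solving J·Δ = −F gives Δ = (-0.977, 0.180).
Then the next iterate is (p, q)₁ = (2.023, -0.320).

(2.023, -0.320)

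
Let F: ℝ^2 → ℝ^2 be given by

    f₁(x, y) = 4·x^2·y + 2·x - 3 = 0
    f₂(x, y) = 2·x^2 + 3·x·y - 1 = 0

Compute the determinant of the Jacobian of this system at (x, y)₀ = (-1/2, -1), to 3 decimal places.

J = [[8·x·y + 2, 4·x^2], [4·x + 3·y, 3·x]].
At the point, J = [[6.000, 1.000], [-5.000, -1.500]].
det J = -4.000.

-4.000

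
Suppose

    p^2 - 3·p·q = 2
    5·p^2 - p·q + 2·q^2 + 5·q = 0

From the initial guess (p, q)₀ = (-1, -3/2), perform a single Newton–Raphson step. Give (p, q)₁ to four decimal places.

At (-1, -3/2): F = (-5.5000, 0.5000).
Jacobian J = [[2·p - 3·q, -3·p], [10·p - q, -p + 4·q + 5]].
At the point, J = [[2.5000, 3.0000], [-8.5000, 0.0000]] (det J = 25.5000).
Solving J·Δ = −F gives Δ = (0.0588, 1.7843).
Then the next iterate is (p, q)₁ = (-0.9412, 0.2843).

(-0.9412, 0.2843)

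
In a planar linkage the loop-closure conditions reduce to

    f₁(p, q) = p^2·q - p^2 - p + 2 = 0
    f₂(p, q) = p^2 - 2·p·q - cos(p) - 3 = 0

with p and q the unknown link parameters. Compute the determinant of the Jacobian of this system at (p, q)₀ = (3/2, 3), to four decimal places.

-10.4944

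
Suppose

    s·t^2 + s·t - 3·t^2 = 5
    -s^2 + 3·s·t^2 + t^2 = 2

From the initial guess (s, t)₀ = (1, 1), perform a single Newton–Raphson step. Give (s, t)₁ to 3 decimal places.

At (1, 1): F = (-6.000, 1.000).
Jacobian J = [[t^2 + t, 2·s·t + s - 6·t], [-2·s + 3·t^2, 6·s·t + 2·t]].
At the point, J = [[2.000, -3.000], [1.000, 8.000]] (det J = 19.000).
Solving J·Δ = −F gives Δ = (2.368, -0.421).
Then the next iterate is (s, t)₁ = (3.368, 0.579).

(3.368, 0.579)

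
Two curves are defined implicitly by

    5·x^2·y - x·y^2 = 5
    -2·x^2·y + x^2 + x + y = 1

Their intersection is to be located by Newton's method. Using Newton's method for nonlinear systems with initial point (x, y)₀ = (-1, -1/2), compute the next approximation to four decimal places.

(-2.2759, 2.8276)

At (-1, -1/2): F = (-7.2500, -0.5000).
Jacobian J = [[10·x·y - y^2, 5·x^2 - 2·x·y], [-4·x·y + 2·x + 1, -2·x^2 + 1]].
At the point, J = [[4.7500, 4.0000], [-3.0000, -1.0000]] (det J = 7.2500).
Solving J·Δ = −F gives Δ = (-1.2759, 3.3276).
Then the next iterate is (x, y)₁ = (-2.2759, 2.8276).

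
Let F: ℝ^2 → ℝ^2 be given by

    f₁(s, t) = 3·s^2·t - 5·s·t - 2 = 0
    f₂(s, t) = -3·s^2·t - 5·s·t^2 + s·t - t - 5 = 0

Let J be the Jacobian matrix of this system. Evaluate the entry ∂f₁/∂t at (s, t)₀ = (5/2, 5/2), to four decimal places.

6.2500

∂f₁/∂t = 3·s^2 - 5·s.
At (5/2, 5/2) this is 6.2500.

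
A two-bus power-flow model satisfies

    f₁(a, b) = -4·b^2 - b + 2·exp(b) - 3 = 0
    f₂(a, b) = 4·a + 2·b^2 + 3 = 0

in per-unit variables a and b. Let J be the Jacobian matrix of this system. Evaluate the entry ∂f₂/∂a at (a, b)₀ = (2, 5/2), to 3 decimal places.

∂f₂/∂a = 4.
At (2, 5/2) this is 4.000.

4.000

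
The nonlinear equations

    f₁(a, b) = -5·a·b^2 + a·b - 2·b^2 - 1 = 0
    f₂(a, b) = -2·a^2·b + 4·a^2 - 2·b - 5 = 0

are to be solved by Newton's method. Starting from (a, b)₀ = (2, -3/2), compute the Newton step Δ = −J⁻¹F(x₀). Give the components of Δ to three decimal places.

(-0.724, 0.573)

At (2, -3/2): F = (-31.000, 26.000).
Jacobian J = [[-5·b^2 + b, -10·a·b + a - 4·b], [-4·a·b + 8·a, -2·a^2 - 2]].
At the point, J = [[-12.750, 38.000], [28.000, -10.000]] (det J = -936.500).
Solving J·Δ = −F gives Δ = (-0.724, 0.573).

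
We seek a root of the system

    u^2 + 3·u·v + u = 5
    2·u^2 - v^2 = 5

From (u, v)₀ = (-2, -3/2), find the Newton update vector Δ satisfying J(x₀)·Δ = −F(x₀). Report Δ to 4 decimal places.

(0.3191, 0.6011)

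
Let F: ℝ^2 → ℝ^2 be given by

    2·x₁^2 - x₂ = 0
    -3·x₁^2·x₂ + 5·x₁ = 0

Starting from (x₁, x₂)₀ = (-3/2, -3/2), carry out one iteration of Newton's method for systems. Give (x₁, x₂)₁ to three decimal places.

(-0.316, -2.602)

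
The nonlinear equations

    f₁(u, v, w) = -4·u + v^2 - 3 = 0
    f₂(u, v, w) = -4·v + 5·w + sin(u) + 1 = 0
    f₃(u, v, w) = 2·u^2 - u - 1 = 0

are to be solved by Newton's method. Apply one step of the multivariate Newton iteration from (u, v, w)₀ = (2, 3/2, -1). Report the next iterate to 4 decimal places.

(1.2857, 3.4643, 2.3301)

At (2, 3/2, -1): F = (-8.7500, -9.090703, 5.0000).
Jacobian J = [[-4, 2·v, 0], [cos(u), -4, 5], [4·u - 1, 0, 0]].
At the point, J = [[-4.0000, 3.0000, 0.0000], [-0.416147, -4.0000, 5.0000], [7.0000, 0.0000, 0.0000]] (det J = 105.0000).
Solving J·Δ = −F gives Δ = (-0.7143, 1.9643, 3.3301).
Then the next iterate is (u, v, w)₁ = (1.2857, 3.4643, 2.3301).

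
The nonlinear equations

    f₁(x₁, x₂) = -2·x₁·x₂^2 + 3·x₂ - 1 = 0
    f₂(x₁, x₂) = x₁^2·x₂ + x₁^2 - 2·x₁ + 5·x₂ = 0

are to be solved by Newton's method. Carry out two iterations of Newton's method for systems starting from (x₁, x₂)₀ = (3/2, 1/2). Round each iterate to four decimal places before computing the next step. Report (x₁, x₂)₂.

(-0.6277, 0.3164)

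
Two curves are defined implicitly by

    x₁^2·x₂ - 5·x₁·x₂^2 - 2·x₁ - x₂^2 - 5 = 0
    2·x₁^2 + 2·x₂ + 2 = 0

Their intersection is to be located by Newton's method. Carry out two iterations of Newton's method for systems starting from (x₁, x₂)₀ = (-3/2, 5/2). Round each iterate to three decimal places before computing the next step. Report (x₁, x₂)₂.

(-17.505, 33.162)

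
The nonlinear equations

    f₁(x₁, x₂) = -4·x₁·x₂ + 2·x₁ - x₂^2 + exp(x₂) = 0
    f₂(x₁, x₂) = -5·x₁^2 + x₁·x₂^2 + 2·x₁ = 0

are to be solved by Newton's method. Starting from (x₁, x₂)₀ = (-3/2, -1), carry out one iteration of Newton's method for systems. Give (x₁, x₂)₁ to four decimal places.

(-0.7241, -0.4052)

At (-3/2, -1): F = (-9.632121, -15.7500).
Jacobian J = [[-4·x₂ + 2, -4·x₁ - 2·x₂ + exp(x₂)], [-10·x₁ + x₂^2 + 2, 2·x₁·x₂]].
At the point, J = [[6.0000, 8.367879], [18.0000, 3.0000]] (det J = -132.621830).
Solving J·Δ = −F gives Δ = (0.7759, 0.5948).
Then the next iterate is (x₁, x₂)₁ = (-0.7241, -0.4052).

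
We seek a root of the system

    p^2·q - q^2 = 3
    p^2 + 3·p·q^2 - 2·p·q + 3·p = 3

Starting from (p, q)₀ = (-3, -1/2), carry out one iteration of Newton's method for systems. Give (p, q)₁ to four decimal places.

(-2.4130, 0.0989)

At (-3, -1/2): F = (-7.7500, -8.2500).
Jacobian J = [[2·p·q, p^2 - 2·q], [2·p + 3·q^2 - 2·q + 3, 6·p·q - 2·p]].
At the point, J = [[3.0000, 10.0000], [-1.2500, 15.0000]] (det J = 57.5000).
Solving J·Δ = −F gives Δ = (0.5870, 0.5989).
Then the next iterate is (p, q)₁ = (-2.4130, 0.0989).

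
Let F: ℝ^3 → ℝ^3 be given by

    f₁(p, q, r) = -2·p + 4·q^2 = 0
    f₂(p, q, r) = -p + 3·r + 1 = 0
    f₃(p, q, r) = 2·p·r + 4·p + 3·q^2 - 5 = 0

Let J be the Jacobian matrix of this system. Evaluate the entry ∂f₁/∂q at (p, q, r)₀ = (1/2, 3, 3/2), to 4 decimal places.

24.0000

∂f₁/∂q = 8·q.
At (1/2, 3, 3/2) this is 24.0000.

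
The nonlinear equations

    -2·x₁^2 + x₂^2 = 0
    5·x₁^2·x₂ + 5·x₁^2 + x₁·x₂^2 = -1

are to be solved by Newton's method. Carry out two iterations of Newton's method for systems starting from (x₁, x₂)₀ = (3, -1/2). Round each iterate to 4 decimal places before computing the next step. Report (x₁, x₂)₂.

At (3, -1/2): F = (-17.7500, 24.2500).
Jacobian J = [[-4·x₁, 2·x₂], [10·x₁·x₂ + 10·x₁ + x₂^2, 5·x₁^2 + 2·x₁·x₂]].
At the point, J = [[-12.0000, -1.0000], [15.2500, 42.0000]] (det J = -488.7500).
Solving J·Δ = −F gives Δ = (-1.4757, -0.0416).
Then the next iterate is (x₁, x₂)₁ = (1.5243, -0.5416).
Round to (1.5243, -0.5416) and repeat: F = (-4.353650, 6.772564), J = [[-6.0972, -1.0832], [7.280722, 9.966331]].
Δ = (-0.6818, -0.1815), so (x₁, x₂)₂ = (0.8425, -0.7231).

(0.8425, -0.7231)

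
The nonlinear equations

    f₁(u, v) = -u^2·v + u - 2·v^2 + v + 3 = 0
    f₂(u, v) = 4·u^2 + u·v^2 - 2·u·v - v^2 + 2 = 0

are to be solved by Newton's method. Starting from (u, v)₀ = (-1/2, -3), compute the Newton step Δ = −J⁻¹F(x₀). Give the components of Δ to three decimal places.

At (-1/2, -3): F = (-17.750, -13.500).
Jacobian J = [[-2·u·v + 1, -u^2 - 4·v + 1], [8·u + v^2 - 2·v, 2·u·v - 2·u - 2·v]].
At the point, J = [[-2.000, 12.750], [11.000, 10.000]] (det J = -160.250).
Solving J·Δ = −F gives Δ = (-0.034, 1.387).

(-0.034, 1.387)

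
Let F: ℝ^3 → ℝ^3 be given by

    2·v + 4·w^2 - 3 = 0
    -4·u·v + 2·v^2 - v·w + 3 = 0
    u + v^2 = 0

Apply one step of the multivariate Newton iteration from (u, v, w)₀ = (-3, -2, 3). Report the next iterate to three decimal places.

At (-3, -2, 3): F = (29.000, -7.000, 1.000).
Jacobian J = [[0, 2, 8·w], [-4·v, -4·u + 4·v - w, -v], [1, 2·v, 0]].
At the point, J = [[0.000, 2.000, 24.000], [8.000, 1.000, 2.000], [1.000, -4.000, 0.000]] (det J = -788.000).
Solving J·Δ = −F gives Δ = (1.122, 0.530, -1.253).
Then the next iterate is (u, v, w)₁ = (-1.878, -1.470, 1.747).

(-1.878, -1.470, 1.747)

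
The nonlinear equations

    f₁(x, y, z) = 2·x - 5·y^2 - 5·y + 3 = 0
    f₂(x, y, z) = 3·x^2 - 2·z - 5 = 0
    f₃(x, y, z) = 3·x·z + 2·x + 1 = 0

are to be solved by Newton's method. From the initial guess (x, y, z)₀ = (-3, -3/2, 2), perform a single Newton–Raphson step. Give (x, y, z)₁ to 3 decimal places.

At (-3, -3/2, 2): F = (-6.750, 18.000, -23.000).
Jacobian J = [[2, -10·y - 5, 0], [6·x, 0, -2], [3·z + 2, 0, 3·x]].
At the point, J = [[2.000, 10.000, 0.000], [-18.000, 0.000, -2.000], [8.000, 0.000, -9.000]] (det J = -1780.000).
Solving J·Δ = −F gives Δ = (1.169, 0.441, -1.517).
Then the next iterate is (x, y, z)₁ = (-1.831, -1.059, 0.483).

(-1.831, -1.059, 0.483)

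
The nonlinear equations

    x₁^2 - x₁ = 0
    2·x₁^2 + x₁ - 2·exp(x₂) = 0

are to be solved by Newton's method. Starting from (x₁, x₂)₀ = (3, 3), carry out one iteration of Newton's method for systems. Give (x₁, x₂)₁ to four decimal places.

(1.8000, 2.1344)

At (3, 3): F = (6.0000, -19.171074).
Jacobian J = [[2·x₁ - 1, 0], [4·x₁ + 1, -2·exp(x₂)]].
At the point, J = [[5.0000, 0.0000], [13.0000, -40.171074]] (det J = -200.855369).
Solving J·Δ = −F gives Δ = (-1.2000, -0.8656).
Then the next iterate is (x₁, x₂)₁ = (1.8000, 2.1344).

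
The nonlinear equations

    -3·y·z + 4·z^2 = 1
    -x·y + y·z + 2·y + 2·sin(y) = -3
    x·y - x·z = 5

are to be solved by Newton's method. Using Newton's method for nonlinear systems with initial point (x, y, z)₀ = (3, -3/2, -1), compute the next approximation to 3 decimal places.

(-12.499, -7.416, -6.499)

At (3, -3/2, -1): F = (-1.500, 4.00501, -6.500).
Jacobian J = [[0, -3·z, -3·y + 8·z], [-y, -x + z + 2·cos(y) + 2, y], [y - z, x, -x]].
At the point, J = [[0.000, 3.000, -3.500], [1.500, -1.85853, -1.500], [-0.500, 3.000, -3.000]] (det J = 3.25242).
Solving J·Δ = −F gives Δ = (-15.499, -5.916, -5.499).
Then the next iterate is (x, y, z)₁ = (-12.499, -7.416, -6.499).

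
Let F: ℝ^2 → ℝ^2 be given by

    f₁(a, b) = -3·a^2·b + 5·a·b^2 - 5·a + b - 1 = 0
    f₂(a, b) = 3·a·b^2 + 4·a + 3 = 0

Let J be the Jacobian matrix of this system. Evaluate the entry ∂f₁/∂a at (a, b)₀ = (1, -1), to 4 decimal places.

6.0000

∂f₁/∂a = -6·a·b + 5·b^2 - 5.
At (1, -1) this is 6.0000.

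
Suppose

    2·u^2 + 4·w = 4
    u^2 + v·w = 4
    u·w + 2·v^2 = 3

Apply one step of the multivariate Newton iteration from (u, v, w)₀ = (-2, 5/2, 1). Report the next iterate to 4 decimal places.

At (-2, 5/2, 1): F = (8.0000, 2.5000, 7.5000).
Jacobian J = [[4·u, 0, 4], [2·u, w, v], [w, 4·v, u]].
At the point, J = [[-8.0000, 0.0000, 4.0000], [-4.0000, 1.0000, 2.5000], [1.0000, 10.0000, -2.0000]] (det J = 52.0000).
Solving J·Δ = −F gives Δ = (2.8077, -0.3077, 3.6154).
Then the next iterate is (u, v, w)₁ = (0.8077, 2.1923, 4.6154).

(0.8077, 2.1923, 4.6154)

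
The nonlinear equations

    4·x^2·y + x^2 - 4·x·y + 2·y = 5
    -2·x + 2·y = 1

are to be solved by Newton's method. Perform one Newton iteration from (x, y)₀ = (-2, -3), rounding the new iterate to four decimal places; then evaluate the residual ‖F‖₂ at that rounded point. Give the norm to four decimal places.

At (-2, -3): F = (-79.0000, -3.0000).
Jacobian J = [[8·x·y + 2·x - 4·y, 4·x^2 - 4·x + 2], [-2, 2]].
At the point, J = [[56.0000, 26.0000], [-2.0000, 2.0000]] (det J = 164.0000).
Solving J·Δ = −F gives Δ = (0.4878, 1.9878).
Then the next iterate is (x, y)₁ = (-1.5122, -1.0122).
Re-evaluating at (-1.5122, -1.0122): F = (-20.118835, 0.0000), so ‖F‖₂ = 20.1188.

20.1188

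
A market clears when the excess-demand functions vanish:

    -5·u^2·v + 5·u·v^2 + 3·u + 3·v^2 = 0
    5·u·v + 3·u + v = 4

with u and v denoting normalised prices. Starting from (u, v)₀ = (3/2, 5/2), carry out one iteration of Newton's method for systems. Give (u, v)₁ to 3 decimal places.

(0.690, 1.418)

At (3/2, 5/2): F = (42.000, 21.750).
Jacobian J = [[-10·u·v + 5·v^2 + 3, -5·u^2 + 10·u·v + 6·v], [5·v + 3, 5·u + 1]].
At the point, J = [[-3.250, 41.250], [15.500, 8.500]] (det J = -667.000).
Solving J·Δ = −F gives Δ = (-0.810, -1.082).
Then the next iterate is (u, v)₁ = (0.690, 1.418).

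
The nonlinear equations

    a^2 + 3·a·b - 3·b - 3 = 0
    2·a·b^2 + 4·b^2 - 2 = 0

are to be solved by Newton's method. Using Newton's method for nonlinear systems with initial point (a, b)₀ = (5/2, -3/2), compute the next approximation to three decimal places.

(2.867, -0.763)

At (5/2, -3/2): F = (-3.500, 18.250).
Jacobian J = [[2·a + 3·b, 3·a - 3], [2·b^2, 4·a·b + 8·b]].
At the point, J = [[0.500, 4.500], [4.500, -27.000]] (det J = -33.750).
Solving J·Δ = −F gives Δ = (0.367, 0.737).
Then the next iterate is (a, b)₁ = (2.867, -0.763).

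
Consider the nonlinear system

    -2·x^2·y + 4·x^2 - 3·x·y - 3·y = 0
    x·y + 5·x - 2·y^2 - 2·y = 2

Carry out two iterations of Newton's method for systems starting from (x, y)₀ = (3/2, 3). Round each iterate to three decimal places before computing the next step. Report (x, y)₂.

At (3/2, 3): F = (-27.000, -14.000).
Jacobian J = [[-4·x·y + 8·x - 3·y, -2·x^2 - 3·x - 3], [y + 5, x - 4·y - 2]].
At the point, J = [[-15.000, -12.000], [8.000, -12.500]] (det J = 283.500).
Solving J·Δ = −F gives Δ = (-0.598, -1.503).
Then the next iterate is (x, y)₁ = (0.902, 1.497).
Round to (0.902, 1.497) and repeat: F = (-7.72340, -3.61572), J = [[-2.67618, -7.33321], [6.497, -7.086]].
Δ = (-0.424, -0.899), so (x, y)₂ = (0.478, 0.598).

(0.478, 0.598)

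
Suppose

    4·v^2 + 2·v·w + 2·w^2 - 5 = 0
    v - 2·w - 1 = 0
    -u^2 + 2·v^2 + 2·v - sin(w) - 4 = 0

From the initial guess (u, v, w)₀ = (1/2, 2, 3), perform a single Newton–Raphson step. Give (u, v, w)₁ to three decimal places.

(5.284, 1.967, 0.483)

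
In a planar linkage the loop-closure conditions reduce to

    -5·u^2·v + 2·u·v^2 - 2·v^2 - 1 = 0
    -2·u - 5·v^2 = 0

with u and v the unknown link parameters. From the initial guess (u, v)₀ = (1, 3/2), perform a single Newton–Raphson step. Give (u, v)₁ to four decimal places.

At (1, 3/2): F = (-8.5000, -13.2500).
Jacobian J = [[-10·u·v + 2·v^2, -5·u^2 + 4·u·v - 4·v], [-2, -10·v]].
At the point, J = [[-10.5000, -5.0000], [-2.0000, -15.0000]] (det J = 147.5000).
Solving J·Δ = −F gives Δ = (-0.4153, -0.8280).
Then the next iterate is (u, v)₁ = (0.5847, 0.6720).

(0.5847, 0.6720)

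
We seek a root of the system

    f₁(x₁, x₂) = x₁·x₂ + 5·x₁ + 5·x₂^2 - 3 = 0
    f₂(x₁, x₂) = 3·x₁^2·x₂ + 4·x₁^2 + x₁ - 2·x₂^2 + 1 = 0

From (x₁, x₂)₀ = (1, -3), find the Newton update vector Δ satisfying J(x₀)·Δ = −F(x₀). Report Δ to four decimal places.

(0.2208, 1.5325)

At (1, -3): F = (44.0000, -21.0000).
Jacobian J = [[x₂ + 5, x₁ + 10·x₂], [6·x₁·x₂ + 8·x₁ + 1, 3·x₁^2 - 4·x₂]].
At the point, J = [[2.0000, -29.0000], [-9.0000, 15.0000]] (det J = -231.0000).
Solving J·Δ = −F gives Δ = (0.2208, 1.5325).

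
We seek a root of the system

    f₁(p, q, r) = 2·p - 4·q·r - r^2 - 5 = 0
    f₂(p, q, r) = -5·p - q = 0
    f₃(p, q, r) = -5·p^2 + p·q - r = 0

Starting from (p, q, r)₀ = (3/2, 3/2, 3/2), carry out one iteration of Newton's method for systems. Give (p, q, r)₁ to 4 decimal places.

(0.3382, -1.6912, 1.8971)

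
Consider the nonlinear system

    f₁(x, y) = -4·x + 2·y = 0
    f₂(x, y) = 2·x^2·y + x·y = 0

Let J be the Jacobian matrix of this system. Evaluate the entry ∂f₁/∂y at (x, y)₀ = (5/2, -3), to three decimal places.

2.000

∂f₁/∂y = 2.
At (5/2, -3) this is 2.000.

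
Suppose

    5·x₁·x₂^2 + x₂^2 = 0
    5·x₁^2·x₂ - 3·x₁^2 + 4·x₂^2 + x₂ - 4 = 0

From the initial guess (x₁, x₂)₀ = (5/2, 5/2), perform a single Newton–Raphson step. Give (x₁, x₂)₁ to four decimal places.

(1.7466, 1.5988)

At (5/2, 5/2): F = (84.3750, 82.8750).
Jacobian J = [[5·x₂^2, 10·x₁·x₂ + 2·x₂], [10·x₁·x₂ - 6·x₁, 5·x₁^2 + 8·x₂ + 1]].
At the point, J = [[31.2500, 67.5000], [47.5000, 52.2500]] (det J = -1573.4375).
Solving J·Δ = −F gives Δ = (-0.7534, -0.9012).
Then the next iterate is (x₁, x₂)₁ = (1.7466, 1.5988).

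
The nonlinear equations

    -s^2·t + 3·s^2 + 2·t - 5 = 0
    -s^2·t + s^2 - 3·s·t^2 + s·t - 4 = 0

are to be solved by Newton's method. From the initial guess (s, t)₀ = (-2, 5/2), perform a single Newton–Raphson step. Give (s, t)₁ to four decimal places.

(-0.6423, 2.1423)

At (-2, 5/2): F = (2.0000, 22.5000).
Jacobian J = [[-2·s·t + 6·s, -s^2 + 2], [-2·s·t + 2·s - 3·t^2 + t, -s^2 - 6·s·t + s]].
At the point, J = [[-2.0000, -2.0000], [-10.2500, 24.0000]] (det J = -68.5000).
Solving J·Δ = −F gives Δ = (1.3577, -0.3577).
Then the next iterate is (s, t)₁ = (-0.6423, 2.1423).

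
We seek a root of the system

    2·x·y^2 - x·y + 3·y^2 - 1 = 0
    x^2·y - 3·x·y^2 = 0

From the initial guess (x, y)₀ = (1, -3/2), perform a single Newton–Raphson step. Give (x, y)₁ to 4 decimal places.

(0.8490, -0.8223)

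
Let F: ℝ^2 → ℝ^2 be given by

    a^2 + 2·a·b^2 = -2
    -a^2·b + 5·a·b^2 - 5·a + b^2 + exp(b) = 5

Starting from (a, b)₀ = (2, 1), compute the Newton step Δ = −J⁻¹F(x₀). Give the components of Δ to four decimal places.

At (2, 1): F = (10.0000, -5.281718).
Jacobian J = [[2·a + 2·b^2, 4·a·b], [-2·a·b + 5·b^2 - 5, -a^2 + 10·a·b + 2·b + exp(b)]].
At the point, J = [[6.0000, 8.0000], [-4.0000, 20.718282]] (det J = 156.309691).
Solving J·Δ = −F gives Δ = (-1.5958, -0.0532).

(-1.5958, -0.0532)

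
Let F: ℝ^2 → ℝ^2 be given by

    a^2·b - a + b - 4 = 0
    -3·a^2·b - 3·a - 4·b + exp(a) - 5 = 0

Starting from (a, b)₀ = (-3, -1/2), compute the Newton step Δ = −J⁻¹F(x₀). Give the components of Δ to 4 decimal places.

(0.1652, 0.5670)

At (-3, -1/2): F = (-6.0000, 19.549787).
Jacobian J = [[2·a·b - 1, a^2 + 1], [-6·a·b + exp(a) - 3, -3·a^2 - 4]].
At the point, J = [[2.0000, 10.0000], [-11.950213, -31.0000]] (det J = 57.502129).
Solving J·Δ = −F gives Δ = (0.1652, 0.5670).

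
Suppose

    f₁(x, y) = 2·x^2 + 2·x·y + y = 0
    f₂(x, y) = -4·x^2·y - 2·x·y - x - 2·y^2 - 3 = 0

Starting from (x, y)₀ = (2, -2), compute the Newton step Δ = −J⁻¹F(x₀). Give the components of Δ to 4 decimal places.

(-0.4978, 0.7982)

At (2, -2): F = (-2.0000, 27.0000).
Jacobian J = [[4·x + 2·y, 2·x + 1], [-8·x·y - 2·y - 1, -4·x^2 - 2·x - 4·y]].
At the point, J = [[4.0000, 5.0000], [35.0000, -12.0000]] (det J = -223.0000).
Solving J·Δ = −F gives Δ = (-0.4978, 0.7982).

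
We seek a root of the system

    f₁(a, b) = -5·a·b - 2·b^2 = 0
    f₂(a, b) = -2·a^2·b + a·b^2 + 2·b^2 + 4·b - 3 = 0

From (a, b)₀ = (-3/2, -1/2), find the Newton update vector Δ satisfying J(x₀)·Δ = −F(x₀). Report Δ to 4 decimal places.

At (-3/2, -1/2): F = (-4.2500, -2.6250).
Jacobian J = [[-5·b, -5·a - 4·b], [-4·a·b + b^2, -2·a^2 + 2·a·b + 4·b + 4]].
At the point, J = [[2.5000, 9.5000], [-2.7500, -1.0000]] (det J = 23.6250).
Solving J·Δ = −F gives Δ = (-1.2354, 0.7725).

(-1.2354, 0.7725)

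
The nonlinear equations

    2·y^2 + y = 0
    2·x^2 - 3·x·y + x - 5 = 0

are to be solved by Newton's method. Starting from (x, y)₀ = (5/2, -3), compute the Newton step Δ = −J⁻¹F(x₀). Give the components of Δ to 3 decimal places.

At (5/2, -3): F = (15.000, 32.500).
Jacobian J = [[0, 4·y + 1], [4·x - 3·y + 1, -3·x]].
At the point, J = [[0.000, -11.000], [20.000, -7.500]] (det J = 220.000).
Solving J·Δ = −F gives Δ = (-1.114, 1.364).

(-1.114, 1.364)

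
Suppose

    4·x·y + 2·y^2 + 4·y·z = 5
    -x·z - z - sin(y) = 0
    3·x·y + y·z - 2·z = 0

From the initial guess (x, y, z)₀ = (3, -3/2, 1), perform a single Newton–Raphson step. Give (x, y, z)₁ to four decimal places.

(-3.4724, -2.4034, 1.8835)

At (3, -3/2, 1): F = (-24.5000, -3.002505, -17.0000).
Jacobian J = [[4·y, 4·x + 4·y + 4·z, 4·y], [-z, -cos(y), -x - 1], [3·y, 3·x + z, y - 2]].
At the point, J = [[-6.0000, 10.0000, -6.0000], [-1.0000, -0.070737, -4.0000], [-4.5000, 10.0000, -3.5000]] (det J = -34.575577).
Solving J·Δ = −F gives Δ = (-6.4724, -0.9034, 0.8835).
Then the next iterate is (x, y, z)₁ = (-3.4724, -2.4034, 1.8835).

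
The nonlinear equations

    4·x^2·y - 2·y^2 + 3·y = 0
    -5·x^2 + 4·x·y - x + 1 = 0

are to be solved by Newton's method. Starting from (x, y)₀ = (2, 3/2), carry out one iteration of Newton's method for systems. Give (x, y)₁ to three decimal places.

At (2, 3/2): F = (24.000, -9.000).
Jacobian J = [[8·x·y, 4·x^2 - 4·y + 3], [-10·x + 4·y - 1, 4·x]].
At the point, J = [[24.000, 13.000], [-15.000, 8.000]] (det J = 387.000).
Solving J·Δ = −F gives Δ = (-0.798, -0.372).
Then the next iterate is (x, y)₁ = (1.202, 1.128).

(1.202, 1.128)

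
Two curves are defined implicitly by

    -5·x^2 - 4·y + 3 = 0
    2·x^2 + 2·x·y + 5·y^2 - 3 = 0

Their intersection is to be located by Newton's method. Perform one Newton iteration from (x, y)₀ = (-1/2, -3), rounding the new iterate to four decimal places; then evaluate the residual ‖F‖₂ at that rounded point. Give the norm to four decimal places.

17.2413

At (-1/2, -3): F = (13.7500, 45.5000).
Jacobian J = [[-10·x, -4], [4·x + 2·y, 2·x + 10·y]].
At the point, J = [[5.0000, -4.0000], [-8.0000, -31.0000]] (det J = -187.0000).
Solving J·Δ = −F gives Δ = (-1.3061, 1.8048).
Then the next iterate is (x, y)₁ = (-1.8061, -1.1952).
Re-evaluating at (-1.8061, -1.1952): F = (-8.529186, 14.983811), so ‖F‖₂ = 17.2413.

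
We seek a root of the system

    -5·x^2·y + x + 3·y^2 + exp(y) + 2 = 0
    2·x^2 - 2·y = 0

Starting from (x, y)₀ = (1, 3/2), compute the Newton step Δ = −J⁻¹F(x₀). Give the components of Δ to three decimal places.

At (1, 3/2): F = (6.73169, -1.000).
Jacobian J = [[-10·x·y + 1, -5·x^2 + 6·y + exp(y)], [4·x, -2]].
At the point, J = [[-14.000, 8.48169], [4.000, -2.000]] (det J = -5.92676).
Solving J·Δ = −F gives Δ = (-0.841, -2.181).

(-0.841, -2.181)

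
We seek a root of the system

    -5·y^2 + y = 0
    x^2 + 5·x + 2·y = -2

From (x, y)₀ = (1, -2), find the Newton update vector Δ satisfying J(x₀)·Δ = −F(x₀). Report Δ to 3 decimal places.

At (1, -2): F = (-22.000, 4.000).
Jacobian J = [[0, -10·y + 1], [2·x + 5, 2]].
At the point, J = [[0.000, 21.000], [7.000, 2.000]] (det J = -147.000).
Solving J·Δ = −F gives Δ = (-0.871, 1.048).

(-0.871, 1.048)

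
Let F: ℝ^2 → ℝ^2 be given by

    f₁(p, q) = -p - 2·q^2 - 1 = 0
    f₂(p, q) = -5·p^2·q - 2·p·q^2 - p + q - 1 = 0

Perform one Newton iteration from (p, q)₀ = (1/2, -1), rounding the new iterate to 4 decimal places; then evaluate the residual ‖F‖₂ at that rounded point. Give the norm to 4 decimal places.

2.4680

At (1/2, -1): F = (-3.5000, -2.2500).
Jacobian J = [[-1, -4·q], [-10·p·q - 2·q^2 - 1, -5·p^2 - 4·p·q + 1]].
At the point, J = [[-1.0000, 4.0000], [2.0000, 1.7500]] (det J = -9.7500).
Solving J·Δ = −F gives Δ = (0.2949, 0.9487).
Then the next iterate is (p, q)₁ = (0.7949, -0.0513).
Re-evaluating at (0.7949, -0.0513): F = (-1.800163, -1.688310), so ‖F‖₂ = 2.4680.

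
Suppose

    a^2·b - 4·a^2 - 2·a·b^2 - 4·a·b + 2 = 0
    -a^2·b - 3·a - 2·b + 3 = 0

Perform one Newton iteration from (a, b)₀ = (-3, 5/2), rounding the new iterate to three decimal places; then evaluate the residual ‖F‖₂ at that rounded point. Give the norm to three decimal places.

At (-3, 5/2): F = (56.000, -15.500).
Jacobian J = [[2·a·b - 8·a - 2·b^2 - 4·b, a^2 - 4·a·b - 4·a], [-2·a·b - 3, -a^2 - 2]].
At the point, J = [[-13.500, 51.000], [12.000, -11.000]] (det J = -463.500).
Solving J·Δ = −F gives Δ = (0.376, -0.998).
Then the next iterate is (a, b)₁ = (-2.624, 1.502).
Re-evaluating at (-2.624, 1.502): F = (12.40483, -2.47383), so ‖F‖₂ = 12.649.

12.649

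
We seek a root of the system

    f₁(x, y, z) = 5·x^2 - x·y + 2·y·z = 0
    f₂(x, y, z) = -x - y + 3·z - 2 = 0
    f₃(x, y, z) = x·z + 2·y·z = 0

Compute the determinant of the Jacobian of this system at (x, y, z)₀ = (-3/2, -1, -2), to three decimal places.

-197.250

J = [[10·x - y, -x + 2·z, 2·y], [-1, -1, 3], [z, 2·z, x + 2·y]].
At the point, J = [[-14.000, -2.500, -2.000], [-1.000, -1.000, 3.000], [-2.000, -4.000, -3.500]].
det J = -197.250.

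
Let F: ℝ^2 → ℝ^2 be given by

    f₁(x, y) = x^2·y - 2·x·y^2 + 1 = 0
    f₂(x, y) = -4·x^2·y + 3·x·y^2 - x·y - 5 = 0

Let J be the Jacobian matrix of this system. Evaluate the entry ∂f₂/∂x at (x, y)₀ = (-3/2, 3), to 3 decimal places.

∂f₂/∂x = -8·x·y + 3·y^2 - y.
At (-3/2, 3) this is 60.000.

60.000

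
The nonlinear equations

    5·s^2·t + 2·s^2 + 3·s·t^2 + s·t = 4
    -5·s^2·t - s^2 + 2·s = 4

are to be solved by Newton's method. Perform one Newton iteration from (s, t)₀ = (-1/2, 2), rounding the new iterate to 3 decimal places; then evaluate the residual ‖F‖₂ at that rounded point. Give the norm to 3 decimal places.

At (-1/2, 2): F = (-8.000, -7.750).
Jacobian J = [[10·s·t + 4·s + 3·t^2 + t, 5·s^2 + 6·s·t + s], [-10·s·t - 2·s + 2, -5·s^2]].
At the point, J = [[2.000, -5.250], [13.000, -1.250]] (det J = 65.750).
Solving J·Δ = −F gives Δ = (0.467, -1.346).
Then the next iterate is (s, t)₁ = (-0.033, 0.654).
Re-evaluating at (-0.033, 0.654): F = (-4.05819, -4.07065), so ‖F‖₂ = 5.748.

5.748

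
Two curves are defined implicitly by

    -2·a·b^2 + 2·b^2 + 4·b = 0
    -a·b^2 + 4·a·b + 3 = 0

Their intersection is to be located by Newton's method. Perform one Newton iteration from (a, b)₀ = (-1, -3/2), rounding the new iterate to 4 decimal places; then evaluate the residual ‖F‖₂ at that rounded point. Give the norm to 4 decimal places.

14.2611

At (-1, -3/2): F = (3.0000, 11.2500).
Jacobian J = [[-2·b^2, -4·a·b + 4·b + 4], [-b^2 + 4·b, -2·a·b + 4·a]].
At the point, J = [[-4.5000, -8.0000], [-8.2500, -7.0000]] (det J = -34.5000).
Solving J·Δ = −F gives Δ = (2.0000, -0.7500).
Then the next iterate is (a, b)₁ = (1.0000, -2.2500).
Re-evaluating at (1.0000, -2.2500): F = (-9.0000, -11.0625), so ‖F‖₂ = 14.2611.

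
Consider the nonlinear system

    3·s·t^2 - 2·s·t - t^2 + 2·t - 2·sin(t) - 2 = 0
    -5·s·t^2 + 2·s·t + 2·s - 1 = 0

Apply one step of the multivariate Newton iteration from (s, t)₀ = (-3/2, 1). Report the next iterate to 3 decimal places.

(7.984, 1.749)

At (-3/2, 1): F = (-4.18294, 0.500).
Jacobian J = [[3·t^2 - 2·t, 6·s·t - 2·s - 2·t - 2·cos(t) + 2], [-5·t^2 + 2·t + 2, -10·s·t + 2·s]].
At the point, J = [[1.000, -7.08060], [-1.000, 12.000]] (det J = 4.91940).
Solving J·Δ = −F gives Δ = (9.484, 0.749).
Then the next iterate is (s, t)₁ = (7.984, 1.749).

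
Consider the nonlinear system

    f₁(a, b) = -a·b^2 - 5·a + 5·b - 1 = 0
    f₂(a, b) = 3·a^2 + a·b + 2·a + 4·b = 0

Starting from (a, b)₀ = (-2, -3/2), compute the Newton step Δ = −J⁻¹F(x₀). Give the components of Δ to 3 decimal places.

(0.654, 1.260)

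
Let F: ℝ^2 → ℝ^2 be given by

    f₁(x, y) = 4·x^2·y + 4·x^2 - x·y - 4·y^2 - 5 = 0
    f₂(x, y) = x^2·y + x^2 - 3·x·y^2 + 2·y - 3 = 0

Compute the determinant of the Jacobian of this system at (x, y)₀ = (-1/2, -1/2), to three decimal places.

J = [[8·x·y + 8·x - y, 4·x^2 - x - 8·y], [2·x·y + 2·x - 3·y^2, x^2 - 6·x·y + 2]].
At the point, J = [[-1.500, 5.500], [-1.250, 0.750]].
det J = 5.750.

5.750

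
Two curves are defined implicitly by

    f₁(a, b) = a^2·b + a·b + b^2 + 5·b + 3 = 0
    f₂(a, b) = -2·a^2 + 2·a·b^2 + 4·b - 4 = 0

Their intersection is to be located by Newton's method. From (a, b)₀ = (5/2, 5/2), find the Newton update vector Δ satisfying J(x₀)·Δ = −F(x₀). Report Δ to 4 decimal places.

(-2.0639, -0.6755)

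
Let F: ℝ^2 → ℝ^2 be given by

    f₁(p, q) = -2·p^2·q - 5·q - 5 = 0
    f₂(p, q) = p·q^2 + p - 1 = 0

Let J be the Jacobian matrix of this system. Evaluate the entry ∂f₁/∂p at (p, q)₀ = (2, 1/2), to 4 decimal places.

-4.0000

∂f₁/∂p = -4·p·q.
At (2, 1/2) this is -4.0000.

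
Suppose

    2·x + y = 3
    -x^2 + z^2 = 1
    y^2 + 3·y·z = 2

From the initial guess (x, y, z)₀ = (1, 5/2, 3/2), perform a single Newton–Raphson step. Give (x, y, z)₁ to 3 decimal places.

At (1, 5/2, 3/2): F = (1.500, 0.250, 15.500).
Jacobian J = [[2, 1, 0], [-2·x, 0, 2·z], [0, 2·y + 3·z, 3·y]].
At the point, J = [[2.000, 1.000, 0.000], [-2.000, 0.000, 3.000], [0.000, 9.500, 7.500]] (det J = -42.000).
Solving J·Δ = −F gives Δ = (0.045, -1.589, -0.054).
Then the next iterate is (x, y, z)₁ = (1.045, 0.911, 1.446).

(1.045, 0.911, 1.446)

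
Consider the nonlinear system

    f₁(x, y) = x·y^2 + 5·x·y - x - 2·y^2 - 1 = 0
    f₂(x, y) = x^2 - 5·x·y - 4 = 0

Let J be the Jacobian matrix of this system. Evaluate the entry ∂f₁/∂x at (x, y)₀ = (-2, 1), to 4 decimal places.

5.0000

∂f₁/∂x = y^2 + 5·y - 1.
At (-2, 1) this is 5.0000.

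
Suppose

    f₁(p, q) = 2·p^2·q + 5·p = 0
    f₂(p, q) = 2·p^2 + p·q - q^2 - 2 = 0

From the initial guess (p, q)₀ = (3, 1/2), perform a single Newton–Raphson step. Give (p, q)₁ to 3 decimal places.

At (3, 1/2): F = (24.000, 17.250).
Jacobian J = [[4·p·q + 5, 2·p^2], [4·p + q, p - 2·q]].
At the point, J = [[11.000, 18.000], [12.500, 2.000]] (det J = -203.000).
Solving J·Δ = −F gives Δ = (-1.293, -0.543).
Then the next iterate is (p, q)₁ = (1.707, -0.043).

(1.707, -0.043)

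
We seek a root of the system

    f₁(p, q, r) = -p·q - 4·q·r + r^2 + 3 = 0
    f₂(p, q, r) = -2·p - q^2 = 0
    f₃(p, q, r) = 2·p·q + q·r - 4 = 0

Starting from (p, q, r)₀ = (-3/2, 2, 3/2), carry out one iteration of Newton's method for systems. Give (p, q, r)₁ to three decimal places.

(0.082, 0.959, 1.054)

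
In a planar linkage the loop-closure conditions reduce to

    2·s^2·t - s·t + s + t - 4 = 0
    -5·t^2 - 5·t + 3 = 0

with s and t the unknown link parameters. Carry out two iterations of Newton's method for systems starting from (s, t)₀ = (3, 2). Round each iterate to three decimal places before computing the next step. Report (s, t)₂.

At (3, 2): F = (31.000, -27.000).
Jacobian J = [[4·s·t - t + 1, 2·s^2 - s + 1], [0, -10·t - 5]].
At the point, J = [[23.000, 16.000], [0.000, -25.000]] (det J = -575.000).
Solving J·Δ = −F gives Δ = (-0.597, -1.080).
Then the next iterate is (s, t)₁ = (2.403, 0.920).
Round to (2.403, 0.920) and repeat: F = (7.73715, -5.832), J = [[8.92304, 10.14582], [0.000, -14.200]].
Δ = (-0.400, -0.411), so (s, t)₂ = (2.003, 0.509).

(2.003, 0.509)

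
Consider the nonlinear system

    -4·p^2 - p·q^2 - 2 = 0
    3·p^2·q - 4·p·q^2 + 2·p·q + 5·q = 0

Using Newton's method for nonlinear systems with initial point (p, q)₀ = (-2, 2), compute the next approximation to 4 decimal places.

At (-2, 2): F = (-10.0000, 58.0000).
Jacobian J = [[-8·p - q^2, -2·p·q], [6·p·q - 4·q^2 + 2·q, 3·p^2 - 8·p·q + 2·p + 5]].
At the point, J = [[12.0000, 8.0000], [-36.0000, 45.0000]] (det J = 828.0000).
Solving J·Δ = −F gives Δ = (1.1039, -0.4058).
Then the next iterate is (p, q)₁ = (-0.8961, 1.5942).

(-0.8961, 1.5942)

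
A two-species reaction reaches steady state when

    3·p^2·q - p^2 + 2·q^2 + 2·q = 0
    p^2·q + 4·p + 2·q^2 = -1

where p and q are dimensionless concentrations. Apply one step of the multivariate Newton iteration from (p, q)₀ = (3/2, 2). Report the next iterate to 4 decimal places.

At (3/2, 2): F = (23.2500, 19.5000).
Jacobian J = [[6·p·q - 2·p, 3·p^2 + 4·q + 2], [2·p·q + 4, p^2 + 4·q]].
At the point, J = [[15.0000, 16.7500], [10.0000, 10.2500]] (det J = -13.7500).
Solving J·Δ = −F gives Δ = (-6.4227, 4.3636).
Then the next iterate is (p, q)₁ = (-4.9227, 6.3636).

(-4.9227, 6.3636)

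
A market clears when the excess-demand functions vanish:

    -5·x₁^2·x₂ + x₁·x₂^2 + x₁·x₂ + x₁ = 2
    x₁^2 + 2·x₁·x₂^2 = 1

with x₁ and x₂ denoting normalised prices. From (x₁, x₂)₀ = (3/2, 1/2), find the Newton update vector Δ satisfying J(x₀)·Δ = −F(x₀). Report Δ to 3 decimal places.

(-0.129, -0.516)

At (3/2, 1/2): F = (-5.000, 2.000).
Jacobian J = [[-10·x₁·x₂ + x₂^2 + x₂ + 1, -5·x₁^2 + 2·x₁·x₂ + x₁], [2·x₁ + 2·x₂^2, 4·x₁·x₂]].
At the point, J = [[-5.750, -8.250], [3.500, 3.000]] (det J = 11.625).
Solving J·Δ = −F gives Δ = (-0.129, -0.516).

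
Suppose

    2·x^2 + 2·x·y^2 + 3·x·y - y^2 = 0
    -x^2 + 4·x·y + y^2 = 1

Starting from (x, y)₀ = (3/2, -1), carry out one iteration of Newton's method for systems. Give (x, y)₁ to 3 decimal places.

(0.984, 0.160)

At (3/2, -1): F = (2.000, -8.250).
Jacobian J = [[4·x + 2·y^2 + 3·y, 4·x·y + 3·x - 2·y], [-2·x + 4·y, 4·x + 2·y]].
At the point, J = [[5.000, 0.500], [-7.000, 4.000]] (det J = 23.500).
Solving J·Δ = −F gives Δ = (-0.516, 1.160).
Then the next iterate is (x, y)₁ = (0.984, 0.160).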